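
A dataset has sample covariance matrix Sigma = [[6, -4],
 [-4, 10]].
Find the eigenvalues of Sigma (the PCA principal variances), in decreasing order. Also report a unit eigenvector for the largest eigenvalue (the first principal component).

Step 1 — characteristic polynomial of 2×2 Sigma:
  det(Sigma - λI) = λ² - trace · λ + det = 0.
  trace = 6 + 10 = 16, det = 6·10 - (-4)² = 44.
Step 2 — discriminant:
  Δ = trace² - 4·det = 256 - 176 = 80.
Step 3 — eigenvalues:
  λ = (trace ± √Δ)/2 = (16 ± 8.9443)/2,
  λ_1 = 12.4721,  λ_2 = 3.5279.

Step 4 — unit eigenvector for λ_1: solve (Sigma - λ_1 I)v = 0. First row:
  (6 - 12.4721)·v_x + (-4)·v_y = 0, i.e. (-6.4721)·v_x + (-4)·v_y = 0,
  so v ∝ (b, λ_1 - a) = (-4, 6.4721); multiply by -1 so the first entry is positive: u = (4, -6.4721).
  ||u|| = √((4)² + (-6.4721)²) = √(57.8885) ≈ 7.6085,
  v_1 = u/||u|| ≈ (0.5257, -0.8507) (||v_1|| = 1).

λ_1 = 12.4721,  λ_2 = 3.5279;  v_1 ≈ (0.5257, -0.8507)


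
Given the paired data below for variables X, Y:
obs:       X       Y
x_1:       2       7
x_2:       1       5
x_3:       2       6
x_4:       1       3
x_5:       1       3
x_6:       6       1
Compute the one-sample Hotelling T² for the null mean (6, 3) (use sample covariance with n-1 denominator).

Step 1 — sample mean vector:
  mean(X) = (2 + 1 + 2 + 1 + 1 + 6) / 6 = 13/6 = 2.1667
  mean(Y) = (7 + 5 + 6 + 3 + 3 + 1) / 6 = 25/6 = 4.1667
  x̄ = (2.1667, 4.1667),  deviation x̄ - mu_0 = (2.1667, 4.1667) - (6, 3) = (-3.8333, 1.1667).

Step 2 — sample covariance matrix, S[i,j] = (1/(n-1)) · Σ_k (x_{k,i} - mean_i) · (x_{k,j} - mean_j), divisor n-1 = 5:
  S[X,X] = ((-0.1667)·(-0.1667) + (-1.1667)·(-1.1667) + (-0.1667)·(-0.1667) + (-1.1667)·(-1.1667) + (-1.1667)·(-1.1667) + (3.8333)·(3.8333)) / 5 = 18.8333/5 = 3.7667
  S[X,Y] = ((-0.1667)·(2.8333) + (-1.1667)·(0.8333) + (-0.1667)·(1.8333) + (-1.1667)·(-1.1667) + (-1.1667)·(-1.1667) + (3.8333)·(-3.1667)) / 5 = -11.1667/5 = -2.2333
  S[Y,Y] = ((2.8333)·(2.8333) + (0.8333)·(0.8333) + (1.8333)·(1.8333) + (-1.1667)·(-1.1667) + (-1.1667)·(-1.1667) + (-3.1667)·(-3.1667)) / 5 = 24.8333/5 = 4.9667
  S = [[3.7667, -2.2333],
 [-2.2333, 4.9667]].

Step 3 — invert S. det(S) = 3.7667·4.9667 - (-2.2333)² = 13.72.
  S^{-1} = (1/det) · [[d, -b], [-b, a]] = [[0.362, 0.1628],
 [0.1628, 0.2745]].

Step 4 — quadratic form (x̄ - mu_0)^T · S^{-1} · (x̄ - mu_0):
  S^{-1} · (x̄ - mu_0) = (-1.1978, -0.3037),
  (x̄ - mu_0)^T · [...] = (-3.8333)·(-1.1978) + (1.1667)·(-0.3037) = 4.2371.

Step 5 — scale by n: T² = 6 · 4.2371 = 25.4227.

T² ≈ 25.4227


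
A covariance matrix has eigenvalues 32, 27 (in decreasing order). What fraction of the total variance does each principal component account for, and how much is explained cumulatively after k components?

Step 1 — total variance = trace(Sigma) = Σ λ_i = 32 + 27 = 59.

Step 2 — fraction explained by component i = λ_i / Σ λ:
  PC1: 32/59 = 0.5424
  PC2: 27/59 = 0.4576

Step 3 — cumulative fraction after k components = (λ_1 + ... + λ_k) / Σ λ:
  k = 1: 32/59 = 0.5424
  k = 2: (32 + 27)/59 = 59/59 = 1

Summary (fraction, with percent):

explained: PC1 0.5424 (54.24%), PC2 0.4576 (45.76%);  cumulative: 0.5424, 1


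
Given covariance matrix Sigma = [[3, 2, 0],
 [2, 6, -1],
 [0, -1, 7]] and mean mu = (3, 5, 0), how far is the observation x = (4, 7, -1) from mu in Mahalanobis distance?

Step 1 — centre the observation: (x - mu) = (1, 2, -1).

Step 2 — invert Sigma (cofactor / det for 3×3, or solve directly):
  Sigma^{-1} = [[0.4316, -0.1474, -0.0211],
 [-0.1474, 0.2211, 0.0316],
 [-0.0211, 0.0316, 0.1474]].

Step 3 — form the quadratic (x - mu)^T · Sigma^{-1} · (x - mu):
  Sigma^{-1} · (x - mu) = (0.1579, 0.2632, -0.1053).
  (x - mu)^T · [Sigma^{-1} · (x - mu)] = (1)·(0.1579) + (2)·(0.2632) + (-1)·(-0.1053) = 0.7895.

Step 4 — take square root: d = √(0.7895) ≈ 0.8885.

d(x, mu) = √(0.7895) ≈ 0.8885


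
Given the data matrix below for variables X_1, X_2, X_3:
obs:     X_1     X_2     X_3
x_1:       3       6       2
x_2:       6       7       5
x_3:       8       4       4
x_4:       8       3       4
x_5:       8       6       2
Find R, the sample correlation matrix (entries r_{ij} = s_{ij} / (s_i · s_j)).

Step 1 — column means:
  mean(X_1) = (3 + 6 + 8 + 8 + 8) / 5 = 33/5 = 6.6
  mean(X_2) = (6 + 7 + 4 + 3 + 6) / 5 = 26/5 = 5.2
  mean(X_3) = (2 + 5 + 4 + 4 + 2) / 5 = 17/5 = 3.4

Step 2 — sample variances and covariances s[i,j] = (1/(n-1)) · Σ_k (x_{k,i} - mean_i) · (x_{k,j} - mean_j), with n-1 = 4:
  s[X_1,X_1] = ((-3.6)·(-3.6) + (-0.6)·(-0.6) + (1.4)·(1.4) + (1.4)·(1.4) + (1.4)·(1.4)) / 4 = 19.2/4 = 4.8
  s[X_1,X_2] = ((-3.6)·(0.8) + (-0.6)·(1.8) + (1.4)·(-1.2) + (1.4)·(-2.2) + (1.4)·(0.8)) / 4 = -7.6/4 = -1.9
  s[X_1,X_3] = ((-3.6)·(-1.4) + (-0.6)·(1.6) + (1.4)·(0.6) + (1.4)·(0.6) + (1.4)·(-1.4)) / 4 = 3.8/4 = 0.95
  s[X_2,X_2] = ((0.8)·(0.8) + (1.8)·(1.8) + (-1.2)·(-1.2) + (-2.2)·(-2.2) + (0.8)·(0.8)) / 4 = 10.8/4 = 2.7
  s[X_2,X_3] = ((0.8)·(-1.4) + (1.8)·(1.6) + (-1.2)·(0.6) + (-2.2)·(0.6) + (0.8)·(-1.4)) / 4 = -1.4/4 = -0.35
  s[X_3,X_3] = ((-1.4)·(-1.4) + (1.6)·(1.6) + (0.6)·(0.6) + (0.6)·(0.6) + (-1.4)·(-1.4)) / 4 = 7.2/4 = 1.8
  Sample standard deviations s_i = √(s[i,i]):
  s(X_1) = √(4.8) = 2.1909
  s(X_2) = √(2.7) = 1.6432
  s(X_3) = √(1.8) = 1.3416

Step 3 — r_{ij} = s_{ij} / (s_i · s_j):
  r[X_1,X_1] = 1 (diagonal).
  r[X_1,X_2] = -1.9 / (2.1909 · 1.6432) = -1.9 / 3.6 = -0.5278
  r[X_1,X_3] = 0.95 / (2.1909 · 1.3416) = 0.95 / 2.9394 = 0.3232
  r[X_2,X_2] = 1 (diagonal).
  r[X_2,X_3] = -0.35 / (1.6432 · 1.3416) = -0.35 / 2.2045 = -0.1588
  r[X_3,X_3] = 1 (diagonal).

R is symmetric with unit diagonal. Assembling:

R = [[1, -0.5278, 0.3232],
 [-0.5278, 1, -0.1588],
 [0.3232, -0.1588, 1]]


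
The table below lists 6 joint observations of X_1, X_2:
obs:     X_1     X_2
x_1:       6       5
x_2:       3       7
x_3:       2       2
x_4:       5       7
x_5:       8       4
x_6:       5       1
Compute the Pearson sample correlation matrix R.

Step 1 — column means:
  mean(X_1) = (6 + 3 + 2 + 5 + 8 + 5) / 6 = 29/6 = 4.8333
  mean(X_2) = (5 + 7 + 2 + 7 + 4 + 1) / 6 = 26/6 = 4.3333

Step 2 — sample variances and covariances s[i,j] = (1/(n-1)) · Σ_k (x_{k,i} - mean_i) · (x_{k,j} - mean_j), with n-1 = 5:
  s[X_1,X_1] = ((1.1667)·(1.1667) + (-1.8333)·(-1.8333) + (-2.8333)·(-2.8333) + (0.1667)·(0.1667) + (3.1667)·(3.1667) + (0.1667)·(0.1667)) / 5 = 22.8333/5 = 4.5667
  s[X_1,X_2] = ((1.1667)·(0.6667) + (-1.8333)·(2.6667) + (-2.8333)·(-2.3333) + (0.1667)·(2.6667) + (3.1667)·(-0.3333) + (0.1667)·(-3.3333)) / 5 = 1.3333/5 = 0.2667
  s[X_2,X_2] = ((0.6667)·(0.6667) + (2.6667)·(2.6667) + (-2.3333)·(-2.3333) + (2.6667)·(2.6667) + (-0.3333)·(-0.3333) + (-3.3333)·(-3.3333)) / 5 = 31.3333/5 = 6.2667
  Sample standard deviations s_i = √(s[i,i]):
  s(X_1) = √(4.5667) = 2.137
  s(X_2) = √(6.2667) = 2.5033

Step 3 — r_{ij} = s_{ij} / (s_i · s_j):
  r[X_1,X_1] = 1 (diagonal).
  r[X_1,X_2] = 0.2667 / (2.137 · 2.5033) = 0.2667 / 5.3496 = 0.0498
  r[X_2,X_2] = 1 (diagonal).

R is symmetric with unit diagonal. Assembling:

R = [[1, 0.0498],
 [0.0498, 1]]


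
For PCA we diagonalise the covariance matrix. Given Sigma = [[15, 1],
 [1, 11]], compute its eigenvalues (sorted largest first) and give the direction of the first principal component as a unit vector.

Step 1 — characteristic polynomial of 2×2 Sigma:
  det(Sigma - λI) = λ² - trace · λ + det = 0.
  trace = 15 + 11 = 26, det = 15·11 - (1)² = 164.
Step 2 — discriminant:
  Δ = trace² - 4·det = 676 - 656 = 20.
Step 3 — eigenvalues:
  λ = (trace ± √Δ)/2 = (26 ± 4.4721)/2,
  λ_1 = 15.2361,  λ_2 = 10.7639.

Step 4 — unit eigenvector for λ_1: solve (Sigma - λ_1 I)v = 0. First row:
  (15 - 15.2361)·v_x + (1)·v_y = 0, i.e. (-0.2361)·v_x + (1)·v_y = 0,
  so v ∝ (b, λ_1 - a) = (1, 0.2361) = u.
  ||u|| = √((1)² + (0.2361)²) = √(1.0557) ≈ 1.0275,
  v_1 = u/||u|| ≈ (0.9732, 0.2298) (||v_1|| = 1).

λ_1 = 15.2361,  λ_2 = 10.7639;  v_1 ≈ (0.9732, 0.2298)


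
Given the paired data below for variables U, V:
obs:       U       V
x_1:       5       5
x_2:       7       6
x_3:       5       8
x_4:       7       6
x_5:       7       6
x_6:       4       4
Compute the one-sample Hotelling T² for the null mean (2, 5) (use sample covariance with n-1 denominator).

Step 1 — sample mean vector:
  mean(U) = (5 + 7 + 5 + 7 + 7 + 4) / 6 = 35/6 = 5.8333
  mean(V) = (5 + 6 + 8 + 6 + 6 + 4) / 6 = 35/6 = 5.8333
  x̄ = (5.8333, 5.8333),  deviation x̄ - mu_0 = (5.8333, 5.8333) - (2, 5) = (3.8333, 0.8333).

Step 2 — sample covariance matrix, S[i,j] = (1/(n-1)) · Σ_k (x_{k,i} - mean_i) · (x_{k,j} - mean_j), divisor n-1 = 5:
  S[U,U] = ((-0.8333)·(-0.8333) + (1.1667)·(1.1667) + (-0.8333)·(-0.8333) + (1.1667)·(1.1667) + (1.1667)·(1.1667) + (-1.8333)·(-1.8333)) / 5 = 8.8333/5 = 1.7667
  S[U,V] = ((-0.8333)·(-0.8333) + (1.1667)·(0.1667) + (-0.8333)·(2.1667) + (1.1667)·(0.1667) + (1.1667)·(0.1667) + (-1.8333)·(-1.8333)) / 5 = 2.8333/5 = 0.5667
  S[V,V] = ((-0.8333)·(-0.8333) + (0.1667)·(0.1667) + (2.1667)·(2.1667) + (0.1667)·(0.1667) + (0.1667)·(0.1667) + (-1.8333)·(-1.8333)) / 5 = 8.8333/5 = 1.7667
  S = [[1.7667, 0.5667],
 [0.5667, 1.7667]].

Step 3 — invert S. det(S) = 1.7667·1.7667 - (0.5667)² = 2.8.
  S^{-1} = (1/det) · [[d, -b], [-b, a]] = [[0.631, -0.2024],
 [-0.2024, 0.631]].

Step 4 — quadratic form (x̄ - mu_0)^T · S^{-1} · (x̄ - mu_0):
  S^{-1} · (x̄ - mu_0) = (2.25, -0.25),
  (x̄ - mu_0)^T · [...] = (3.8333)·(2.25) + (0.8333)·(-0.25) = 8.4167.

Step 5 — scale by n: T² = 6 · 8.4167 = 50.5.

T² ≈ 50.5


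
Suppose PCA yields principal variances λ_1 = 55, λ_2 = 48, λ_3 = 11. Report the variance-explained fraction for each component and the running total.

Step 1 — total variance = trace(Sigma) = Σ λ_i = 55 + 48 + 11 = 114.

Step 2 — fraction explained by component i = λ_i / Σ λ:
  PC1: 55/114 = 0.4825
  PC2: 48/114 = 0.4211
  PC3: 11/114 = 0.0965

Step 3 — cumulative fraction after k components = (λ_1 + ... + λ_k) / Σ λ:
  k = 1: 55/114 = 0.4825
  k = 2: (55 + 48)/114 = 103/114 = 0.9035
  k = 3: (55 + 48 + 11)/114 = 114/114 = 1

Summary (fraction, with percent):

explained: PC1 0.4825 (48.25%), PC2 0.4211 (42.11%), PC3 0.0965 (9.65%);  cumulative: 0.4825, 0.9035, 1


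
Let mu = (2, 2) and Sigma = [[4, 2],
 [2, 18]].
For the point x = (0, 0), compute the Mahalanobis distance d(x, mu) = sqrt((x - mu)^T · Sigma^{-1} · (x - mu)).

Step 1 — centre the observation: (x - mu) = (-2, -2).

Step 2 — invert Sigma. det(Sigma) = 4·18 - (2)² = 68.
  Sigma^{-1} = (1/det) · [[d, -b], [-b, a]] = [[0.2647, -0.0294],
 [-0.0294, 0.0588]].

Step 3 — form the quadratic (x - mu)^T · Sigma^{-1} · (x - mu):
  Sigma^{-1} · (x - mu) = (-0.4706, -0.0588).
  (x - mu)^T · [Sigma^{-1} · (x - mu)] = (-2)·(-0.4706) + (-2)·(-0.0588) = 1.0588.

Step 4 — take square root: d = √(1.0588) ≈ 1.029.

d(x, mu) = √(1.0588) ≈ 1.029


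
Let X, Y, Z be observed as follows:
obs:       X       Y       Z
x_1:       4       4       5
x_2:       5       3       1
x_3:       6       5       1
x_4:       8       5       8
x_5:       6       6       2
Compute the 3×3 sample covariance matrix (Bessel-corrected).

Step 1 — column means:
  mean(X) = (4 + 5 + 6 + 8 + 6) / 5 = 29/5 = 5.8
  mean(Y) = (4 + 3 + 5 + 5 + 6) / 5 = 23/5 = 4.6
  mean(Z) = (5 + 1 + 1 + 8 + 2) / 5 = 17/5 = 3.4

Step 2 — sample covariance S[i,j] = (1/(n-1)) · Σ_k (x_{k,i} - mean_i) · (x_{k,j} - mean_j), with n-1 = 4.
  S[X,X] = ((-1.8)·(-1.8) + (-0.8)·(-0.8) + (0.2)·(0.2) + (2.2)·(2.2) + (0.2)·(0.2)) / 4 = 8.8/4 = 2.2
  S[X,Y] = ((-1.8)·(-0.6) + (-0.8)·(-1.6) + (0.2)·(0.4) + (2.2)·(0.4) + (0.2)·(1.4)) / 4 = 3.6/4 = 0.9
  S[X,Z] = ((-1.8)·(1.6) + (-0.8)·(-2.4) + (0.2)·(-2.4) + (2.2)·(4.6) + (0.2)·(-1.4)) / 4 = 8.4/4 = 2.1
  S[Y,Y] = ((-0.6)·(-0.6) + (-1.6)·(-1.6) + (0.4)·(0.4) + (0.4)·(0.4) + (1.4)·(1.4)) / 4 = 5.2/4 = 1.3
  S[Y,Z] = ((-0.6)·(1.6) + (-1.6)·(-2.4) + (0.4)·(-2.4) + (0.4)·(4.6) + (1.4)·(-1.4)) / 4 = 1.8/4 = 0.45
  S[Z,Z] = ((1.6)·(1.6) + (-2.4)·(-2.4) + (-2.4)·(-2.4) + (4.6)·(4.6) + (-1.4)·(-1.4)) / 4 = 37.2/4 = 9.3

S is symmetric (S[j,i] = S[i,j]). Assembling:

S = [[2.2, 0.9, 2.1],
 [0.9, 1.3, 0.45],
 [2.1, 0.45, 9.3]]


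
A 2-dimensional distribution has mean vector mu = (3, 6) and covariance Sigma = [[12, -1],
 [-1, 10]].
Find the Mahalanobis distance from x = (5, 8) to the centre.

Step 1 — centre the observation: (x - mu) = (2, 2).

Step 2 — invert Sigma. det(Sigma) = 12·10 - (-1)² = 119.
  Sigma^{-1} = (1/det) · [[d, -b], [-b, a]] = [[0.084, 0.0084],
 [0.0084, 0.1008]].

Step 3 — form the quadratic (x - mu)^T · Sigma^{-1} · (x - mu):
  Sigma^{-1} · (x - mu) = (0.1849, 0.2185).
  (x - mu)^T · [Sigma^{-1} · (x - mu)] = (2)·(0.1849) + (2)·(0.2185) = 0.8067.

Step 4 — take square root: d = √(0.8067) ≈ 0.8982.

d(x, mu) = √(0.8067) ≈ 0.8982


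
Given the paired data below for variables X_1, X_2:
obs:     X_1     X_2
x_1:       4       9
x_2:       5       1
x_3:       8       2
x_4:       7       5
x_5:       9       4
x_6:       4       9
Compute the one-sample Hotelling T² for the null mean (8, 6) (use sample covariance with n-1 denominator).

Step 1 — sample mean vector:
  mean(X_1) = (4 + 5 + 8 + 7 + 9 + 4) / 6 = 37/6 = 6.1667
  mean(X_2) = (9 + 1 + 2 + 5 + 4 + 9) / 6 = 30/6 = 5
  x̄ = (6.1667, 5),  deviation x̄ - mu_0 = (6.1667, 5) - (8, 6) = (-1.8333, -1).

Step 2 — sample covariance matrix, S[i,j] = (1/(n-1)) · Σ_k (x_{k,i} - mean_i) · (x_{k,j} - mean_j), divisor n-1 = 5:
  S[X_1,X_1] = ((-2.1667)·(-2.1667) + (-1.1667)·(-1.1667) + (1.8333)·(1.8333) + (0.8333)·(0.8333) + (2.8333)·(2.8333) + (-2.1667)·(-2.1667)) / 5 = 22.8333/5 = 4.5667
  S[X_1,X_2] = ((-2.1667)·(4) + (-1.1667)·(-4) + (1.8333)·(-3) + (0.8333)·(0) + (2.8333)·(-1) + (-2.1667)·(4)) / 5 = -21/5 = -4.2
  S[X_2,X_2] = ((4)·(4) + (-4)·(-4) + (-3)·(-3) + (0)·(0) + (-1)·(-1) + (4)·(4)) / 5 = 58/5 = 11.6
  S = [[4.5667, -4.2],
 [-4.2, 11.6]].

Step 3 — invert S. det(S) = 4.5667·11.6 - (-4.2)² = 35.3333.
  S^{-1} = (1/det) · [[d, -b], [-b, a]] = [[0.3283, 0.1189],
 [0.1189, 0.1292]].

Step 4 — quadratic form (x̄ - mu_0)^T · S^{-1} · (x̄ - mu_0):
  S^{-1} · (x̄ - mu_0) = (-0.7208, -0.3472),
  (x̄ - mu_0)^T · [...] = (-1.8333)·(-0.7208) + (-1)·(-0.3472) = 1.6686.

Step 5 — scale by n: T² = 6 · 1.6686 = 10.0113.

T² ≈ 10.0113


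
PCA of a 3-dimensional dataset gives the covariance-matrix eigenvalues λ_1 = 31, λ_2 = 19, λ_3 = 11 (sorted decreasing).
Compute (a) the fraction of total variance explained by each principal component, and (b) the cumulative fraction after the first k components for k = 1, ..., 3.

Step 1 — total variance = trace(Sigma) = Σ λ_i = 31 + 19 + 11 = 61.

Step 2 — fraction explained by component i = λ_i / Σ λ:
  PC1: 31/61 = 0.5082
  PC2: 19/61 = 0.3115
  PC3: 11/61 = 0.1803

Step 3 — cumulative fraction after k components = (λ_1 + ... + λ_k) / Σ λ:
  k = 1: 31/61 = 0.5082
  k = 2: (31 + 19)/61 = 50/61 = 0.8197
  k = 3: (31 + 19 + 11)/61 = 61/61 = 1

Summary (fraction, with percent):

explained: PC1 0.5082 (50.82%), PC2 0.3115 (31.15%), PC3 0.1803 (18.03%);  cumulative: 0.5082, 0.8197, 1


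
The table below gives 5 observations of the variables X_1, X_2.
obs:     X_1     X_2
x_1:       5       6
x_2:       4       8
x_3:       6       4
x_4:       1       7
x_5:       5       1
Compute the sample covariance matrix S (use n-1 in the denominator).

Step 1 — column means:
  mean(X_1) = (5 + 4 + 6 + 1 + 5) / 5 = 21/5 = 4.2
  mean(X_2) = (6 + 8 + 4 + 7 + 1) / 5 = 26/5 = 5.2

Step 2 — sample covariance S[i,j] = (1/(n-1)) · Σ_k (x_{k,i} - mean_i) · (x_{k,j} - mean_j), with n-1 = 4.
  S[X_1,X_1] = ((0.8)·(0.8) + (-0.2)·(-0.2) + (1.8)·(1.8) + (-3.2)·(-3.2) + (0.8)·(0.8)) / 4 = 14.8/4 = 3.7
  S[X_1,X_2] = ((0.8)·(0.8) + (-0.2)·(2.8) + (1.8)·(-1.2) + (-3.2)·(1.8) + (0.8)·(-4.2)) / 4 = -11.2/4 = -2.8
  S[X_2,X_2] = ((0.8)·(0.8) + (2.8)·(2.8) + (-1.2)·(-1.2) + (1.8)·(1.8) + (-4.2)·(-4.2)) / 4 = 30.8/4 = 7.7

S is symmetric (S[j,i] = S[i,j]). Assembling:

S = [[3.7, -2.8],
 [-2.8, 7.7]]


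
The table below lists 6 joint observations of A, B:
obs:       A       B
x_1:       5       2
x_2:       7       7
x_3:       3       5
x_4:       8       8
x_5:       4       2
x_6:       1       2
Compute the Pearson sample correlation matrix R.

Step 1 — column means:
  mean(A) = (5 + 7 + 3 + 8 + 4 + 1) / 6 = 28/6 = 4.6667
  mean(B) = (2 + 7 + 5 + 8 + 2 + 2) / 6 = 26/6 = 4.3333

Step 2 — sample variances and covariances s[i,j] = (1/(n-1)) · Σ_k (x_{k,i} - mean_i) · (x_{k,j} - mean_j), with n-1 = 5:
  s[A,A] = ((0.3333)·(0.3333) + (2.3333)·(2.3333) + (-1.6667)·(-1.6667) + (3.3333)·(3.3333) + (-0.6667)·(-0.6667) + (-3.6667)·(-3.6667)) / 5 = 33.3333/5 = 6.6667
  s[A,B] = ((0.3333)·(-2.3333) + (2.3333)·(2.6667) + (-1.6667)·(0.6667) + (3.3333)·(3.6667) + (-0.6667)·(-2.3333) + (-3.6667)·(-2.3333)) / 5 = 26.6667/5 = 5.3333
  s[B,B] = ((-2.3333)·(-2.3333) + (2.6667)·(2.6667) + (0.6667)·(0.6667) + (3.6667)·(3.6667) + (-2.3333)·(-2.3333) + (-2.3333)·(-2.3333)) / 5 = 37.3333/5 = 7.4667
  Sample standard deviations s_i = √(s[i,i]):
  s(A) = √(6.6667) = 2.582
  s(B) = √(7.4667) = 2.7325

Step 3 — r_{ij} = s_{ij} / (s_i · s_j):
  r[A,A] = 1 (diagonal).
  r[A,B] = 5.3333 / (2.582 · 2.7325) = 5.3333 / 7.0553 = 0.7559
  r[B,B] = 1 (diagonal).

R is symmetric with unit diagonal. Assembling:

R = [[1, 0.7559],
 [0.7559, 1]]


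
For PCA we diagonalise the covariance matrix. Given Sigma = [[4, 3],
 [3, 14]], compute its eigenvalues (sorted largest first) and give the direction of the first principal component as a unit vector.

Step 1 — characteristic polynomial of 2×2 Sigma:
  det(Sigma - λI) = λ² - trace · λ + det = 0.
  trace = 4 + 14 = 18, det = 4·14 - (3)² = 47.
Step 2 — discriminant:
  Δ = trace² - 4·det = 324 - 188 = 136.
Step 3 — eigenvalues:
  λ = (trace ± √Δ)/2 = (18 ± 11.6619)/2,
  λ_1 = 14.831,  λ_2 = 3.169.

Step 4 — unit eigenvector for λ_1: solve (Sigma - λ_1 I)v = 0. First row:
  (4 - 14.831)·v_x + (3)·v_y = 0, i.e. (-10.831)·v_x + (3)·v_y = 0,
  so v ∝ (b, λ_1 - a) = (3, 10.831) = u.
  ||u|| = √((3)² + (10.831)²) = √(126.3095) ≈ 11.2388,
  v_1 = u/||u|| ≈ (0.2669, 0.9637) (||v_1|| = 1).

λ_1 = 14.831,  λ_2 = 3.169;  v_1 ≈ (0.2669, 0.9637)


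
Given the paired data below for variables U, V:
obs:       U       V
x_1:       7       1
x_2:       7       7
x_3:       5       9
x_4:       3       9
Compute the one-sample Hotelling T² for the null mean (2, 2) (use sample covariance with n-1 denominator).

Step 1 — sample mean vector:
  mean(U) = (7 + 7 + 5 + 3) / 4 = 22/4 = 5.5
  mean(V) = (1 + 7 + 9 + 9) / 4 = 26/4 = 6.5
  x̄ = (5.5, 6.5),  deviation x̄ - mu_0 = (5.5, 6.5) - (2, 2) = (3.5, 4.5).

Step 2 — sample covariance matrix, S[i,j] = (1/(n-1)) · Σ_k (x_{k,i} - mean_i) · (x_{k,j} - mean_j), divisor n-1 = 3:
  S[U,U] = ((1.5)·(1.5) + (1.5)·(1.5) + (-0.5)·(-0.5) + (-2.5)·(-2.5)) / 3 = 11/3 = 3.6667
  S[U,V] = ((1.5)·(-5.5) + (1.5)·(0.5) + (-0.5)·(2.5) + (-2.5)·(2.5)) / 3 = -15/3 = -5
  S[V,V] = ((-5.5)·(-5.5) + (0.5)·(0.5) + (2.5)·(2.5) + (2.5)·(2.5)) / 3 = 43/3 = 14.3333
  S = [[3.6667, -5],
 [-5, 14.3333]].

Step 3 — invert S. det(S) = 3.6667·14.3333 - (-5)² = 27.5556.
  S^{-1} = (1/det) · [[d, -b], [-b, a]] = [[0.5202, 0.1815],
 [0.1815, 0.1331]].

Step 4 — quadratic form (x̄ - mu_0)^T · S^{-1} · (x̄ - mu_0):
  S^{-1} · (x̄ - mu_0) = (2.6371, 1.2339),
  (x̄ - mu_0)^T · [...] = (3.5)·(2.6371) + (4.5)·(1.2339) = 14.7823.

Step 5 — scale by n: T² = 4 · 14.7823 = 59.129.

T² ≈ 59.129


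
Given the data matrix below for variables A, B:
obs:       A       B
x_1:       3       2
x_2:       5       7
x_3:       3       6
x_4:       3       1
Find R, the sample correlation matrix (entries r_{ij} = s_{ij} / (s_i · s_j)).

Step 1 — column means:
  mean(A) = (3 + 5 + 3 + 3) / 4 = 14/4 = 3.5
  mean(B) = (2 + 7 + 6 + 1) / 4 = 16/4 = 4

Step 2 — sample variances and covariances s[i,j] = (1/(n-1)) · Σ_k (x_{k,i} - mean_i) · (x_{k,j} - mean_j), with n-1 = 3:
  s[A,A] = ((-0.5)·(-0.5) + (1.5)·(1.5) + (-0.5)·(-0.5) + (-0.5)·(-0.5)) / 3 = 3/3 = 1
  s[A,B] = ((-0.5)·(-2) + (1.5)·(3) + (-0.5)·(2) + (-0.5)·(-3)) / 3 = 6/3 = 2
  s[B,B] = ((-2)·(-2) + (3)·(3) + (2)·(2) + (-3)·(-3)) / 3 = 26/3 = 8.6667
  Sample standard deviations s_i = √(s[i,i]):
  s(A) = √(1) = 1
  s(B) = √(8.6667) = 2.9439

Step 3 — r_{ij} = s_{ij} / (s_i · s_j):
  r[A,A] = 1 (diagonal).
  r[A,B] = 2 / (1 · 2.9439) = 2 / 2.9439 = 0.6794
  r[B,B] = 1 (diagonal).

R is symmetric with unit diagonal. Assembling:

R = [[1, 0.6794],
 [0.6794, 1]]


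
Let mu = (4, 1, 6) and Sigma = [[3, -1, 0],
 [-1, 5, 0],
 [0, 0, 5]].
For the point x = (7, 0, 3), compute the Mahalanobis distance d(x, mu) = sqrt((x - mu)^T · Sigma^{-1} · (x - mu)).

Step 1 — centre the observation: (x - mu) = (3, -1, -3).

Step 2 — invert Sigma (cofactor / det for 3×3, or solve directly):
  Sigma^{-1} = [[0.3571, 0.0714, 0],
 [0.0714, 0.2143, 0],
 [0, 0, 0.2]].

Step 3 — form the quadratic (x - mu)^T · Sigma^{-1} · (x - mu):
  Sigma^{-1} · (x - mu) = (1, 0, -0.6).
  (x - mu)^T · [Sigma^{-1} · (x - mu)] = (3)·(1) + (-1)·(0) + (-3)·(-0.6) = 4.8.

Step 4 — take square root: d = √(4.8) ≈ 2.1909.

d(x, mu) = √(4.8) ≈ 2.1909


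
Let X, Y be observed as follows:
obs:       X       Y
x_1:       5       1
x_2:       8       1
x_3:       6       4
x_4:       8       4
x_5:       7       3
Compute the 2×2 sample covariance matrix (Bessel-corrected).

Step 1 — column means:
  mean(X) = (5 + 8 + 6 + 8 + 7) / 5 = 34/5 = 6.8
  mean(Y) = (1 + 1 + 4 + 4 + 3) / 5 = 13/5 = 2.6

Step 2 — sample covariance S[i,j] = (1/(n-1)) · Σ_k (x_{k,i} - mean_i) · (x_{k,j} - mean_j), with n-1 = 4.
  S[X,X] = ((-1.8)·(-1.8) + (1.2)·(1.2) + (-0.8)·(-0.8) + (1.2)·(1.2) + (0.2)·(0.2)) / 4 = 6.8/4 = 1.7
  S[X,Y] = ((-1.8)·(-1.6) + (1.2)·(-1.6) + (-0.8)·(1.4) + (1.2)·(1.4) + (0.2)·(0.4)) / 4 = 1.6/4 = 0.4
  S[Y,Y] = ((-1.6)·(-1.6) + (-1.6)·(-1.6) + (1.4)·(1.4) + (1.4)·(1.4) + (0.4)·(0.4)) / 4 = 9.2/4 = 2.3

S is symmetric (S[j,i] = S[i,j]). Assembling:

S = [[1.7, 0.4],
 [0.4, 2.3]]


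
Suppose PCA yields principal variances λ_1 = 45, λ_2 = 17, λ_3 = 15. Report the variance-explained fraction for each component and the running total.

Step 1 — total variance = trace(Sigma) = Σ λ_i = 45 + 17 + 15 = 77.

Step 2 — fraction explained by component i = λ_i / Σ λ:
  PC1: 45/77 = 0.5844
  PC2: 17/77 = 0.2208
  PC3: 15/77 = 0.1948

Step 3 — cumulative fraction after k components = (λ_1 + ... + λ_k) / Σ λ:
  k = 1: 45/77 = 0.5844
  k = 2: (45 + 17)/77 = 62/77 = 0.8052
  k = 3: (45 + 17 + 15)/77 = 77/77 = 1

Summary (fraction, with percent):

explained: PC1 0.5844 (58.44%), PC2 0.2208 (22.08%), PC3 0.1948 (19.48%);  cumulative: 0.5844, 0.8052, 1


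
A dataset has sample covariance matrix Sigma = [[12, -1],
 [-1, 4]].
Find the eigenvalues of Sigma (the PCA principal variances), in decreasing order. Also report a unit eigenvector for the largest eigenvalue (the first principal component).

Step 1 — characteristic polynomial of 2×2 Sigma:
  det(Sigma - λI) = λ² - trace · λ + det = 0.
  trace = 12 + 4 = 16, det = 12·4 - (-1)² = 47.
Step 2 — discriminant:
  Δ = trace² - 4·det = 256 - 188 = 68.
Step 3 — eigenvalues:
  λ = (trace ± √Δ)/2 = (16 ± 8.2462)/2,
  λ_1 = 12.1231,  λ_2 = 3.8769.

Step 4 — unit eigenvector for λ_1: solve (Sigma - λ_1 I)v = 0. First row:
  (12 - 12.1231)·v_x + (-1)·v_y = 0, i.e. (-0.1231)·v_x + (-1)·v_y = 0,
  so v ∝ (b, λ_1 - a) = (-1, 0.1231); multiply by -1 so the first entry is positive: u = (1, -0.1231).
  ||u|| = √((1)² + (-0.1231)²) = √(1.0152) ≈ 1.0075,
  v_1 = u/||u|| ≈ (0.9925, -0.1222) (||v_1|| = 1).

λ_1 = 12.1231,  λ_2 = 3.8769;  v_1 ≈ (0.9925, -0.1222)


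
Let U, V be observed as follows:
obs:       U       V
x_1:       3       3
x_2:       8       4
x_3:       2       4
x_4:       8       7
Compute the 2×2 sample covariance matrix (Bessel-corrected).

Step 1 — column means:
  mean(U) = (3 + 8 + 2 + 8) / 4 = 21/4 = 5.25
  mean(V) = (3 + 4 + 4 + 7) / 4 = 18/4 = 4.5

Step 2 — sample covariance S[i,j] = (1/(n-1)) · Σ_k (x_{k,i} - mean_i) · (x_{k,j} - mean_j), with n-1 = 3.
  S[U,U] = ((-2.25)·(-2.25) + (2.75)·(2.75) + (-3.25)·(-3.25) + (2.75)·(2.75)) / 3 = 30.75/3 = 10.25
  S[U,V] = ((-2.25)·(-1.5) + (2.75)·(-0.5) + (-3.25)·(-0.5) + (2.75)·(2.5)) / 3 = 10.5/3 = 3.5
  S[V,V] = ((-1.5)·(-1.5) + (-0.5)·(-0.5) + (-0.5)·(-0.5) + (2.5)·(2.5)) / 3 = 9/3 = 3

S is symmetric (S[j,i] = S[i,j]). Assembling:

S = [[10.25, 3.5],
 [3.5, 3]]


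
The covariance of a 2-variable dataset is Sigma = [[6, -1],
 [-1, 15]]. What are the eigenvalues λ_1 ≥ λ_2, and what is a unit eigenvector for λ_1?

Step 1 — characteristic polynomial of 2×2 Sigma:
  det(Sigma - λI) = λ² - trace · λ + det = 0.
  trace = 6 + 15 = 21, det = 6·15 - (-1)² = 89.
Step 2 — discriminant:
  Δ = trace² - 4·det = 441 - 356 = 85.
Step 3 — eigenvalues:
  λ = (trace ± √Δ)/2 = (21 ± 9.2195)/2,
  λ_1 = 15.1098,  λ_2 = 5.8902.

Step 4 — unit eigenvector for λ_1: solve (Sigma - λ_1 I)v = 0. First row:
  (6 - 15.1098)·v_x + (-1)·v_y = 0, i.e. (-9.1098)·v_x + (-1)·v_y = 0,
  so v ∝ (b, λ_1 - a) = (-1, 9.1098); multiply by -1 so the first entry is positive: u = (1, -9.1098).
  ||u|| = √((1)² + (-9.1098)²) = √(83.988) ≈ 9.1645,
  v_1 = u/||u|| ≈ (0.1091, -0.994) (||v_1|| = 1).

λ_1 = 15.1098,  λ_2 = 5.8902;  v_1 ≈ (0.1091, -0.994)


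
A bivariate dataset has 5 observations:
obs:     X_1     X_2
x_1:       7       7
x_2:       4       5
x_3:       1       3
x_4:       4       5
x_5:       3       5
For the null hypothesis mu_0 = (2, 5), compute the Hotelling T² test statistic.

Step 1 — sample mean vector:
  mean(X_1) = (7 + 4 + 1 + 4 + 3) / 5 = 19/5 = 3.8
  mean(X_2) = (7 + 5 + 3 + 5 + 5) / 5 = 25/5 = 5
  x̄ = (3.8, 5),  deviation x̄ - mu_0 = (3.8, 5) - (2, 5) = (1.8, 0).

Step 2 — sample covariance matrix, S[i,j] = (1/(n-1)) · Σ_k (x_{k,i} - mean_i) · (x_{k,j} - mean_j), divisor n-1 = 4:
  S[X_1,X_1] = ((3.2)·(3.2) + (0.2)·(0.2) + (-2.8)·(-2.8) + (0.2)·(0.2) + (-0.8)·(-0.8)) / 4 = 18.8/4 = 4.7
  S[X_1,X_2] = ((3.2)·(2) + (0.2)·(0) + (-2.8)·(-2) + (0.2)·(0) + (-0.8)·(0)) / 4 = 12/4 = 3
  S[X_2,X_2] = ((2)·(2) + (0)·(0) + (-2)·(-2) + (0)·(0) + (0)·(0)) / 4 = 8/4 = 2
  S = [[4.7, 3],
 [3, 2]].

Step 3 — invert S. det(S) = 4.7·2 - (3)² = 0.4.
  S^{-1} = (1/det) · [[d, -b], [-b, a]] = [[5, -7.5],
 [-7.5, 11.75]].

Step 4 — quadratic form (x̄ - mu_0)^T · S^{-1} · (x̄ - mu_0):
  S^{-1} · (x̄ - mu_0) = (9, -13.5),
  (x̄ - mu_0)^T · [...] = (1.8)·(9) + (0)·(-13.5) = 16.2.

Step 5 — scale by n: T² = 5 · 16.2 = 81.

T² ≈ 81


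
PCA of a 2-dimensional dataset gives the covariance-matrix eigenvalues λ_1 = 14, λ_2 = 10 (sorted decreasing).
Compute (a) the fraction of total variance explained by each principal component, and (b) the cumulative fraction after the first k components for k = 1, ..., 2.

Step 1 — total variance = trace(Sigma) = Σ λ_i = 14 + 10 = 24.

Step 2 — fraction explained by component i = λ_i / Σ λ:
  PC1: 14/24 = 0.5833
  PC2: 10/24 = 0.4167

Step 3 — cumulative fraction after k components = (λ_1 + ... + λ_k) / Σ λ:
  k = 1: 14/24 = 0.5833
  k = 2: (14 + 10)/24 = 24/24 = 1

Summary (fraction, with percent):

explained: PC1 0.5833 (58.33%), PC2 0.4167 (41.67%);  cumulative: 0.5833, 1


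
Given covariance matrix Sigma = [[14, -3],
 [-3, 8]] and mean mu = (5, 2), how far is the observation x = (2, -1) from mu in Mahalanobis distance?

Step 1 — centre the observation: (x - mu) = (-3, -3).

Step 2 — invert Sigma. det(Sigma) = 14·8 - (-3)² = 103.
  Sigma^{-1} = (1/det) · [[d, -b], [-b, a]] = [[0.0777, 0.0291],
 [0.0291, 0.1359]].

Step 3 — form the quadratic (x - mu)^T · Sigma^{-1} · (x - mu):
  Sigma^{-1} · (x - mu) = (-0.3204, -0.4951).
  (x - mu)^T · [Sigma^{-1} · (x - mu)] = (-3)·(-0.3204) + (-3)·(-0.4951) = 2.4466.

Step 4 — take square root: d = √(2.4466) ≈ 1.5642.

d(x, mu) = √(2.4466) ≈ 1.5642


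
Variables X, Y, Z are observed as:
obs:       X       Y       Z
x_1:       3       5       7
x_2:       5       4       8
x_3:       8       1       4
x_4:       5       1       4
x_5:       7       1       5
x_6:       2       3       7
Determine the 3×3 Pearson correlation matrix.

Step 1 — column means:
  mean(X) = (3 + 5 + 8 + 5 + 7 + 2) / 6 = 30/6 = 5
  mean(Y) = (5 + 4 + 1 + 1 + 1 + 3) / 6 = 15/6 = 2.5
  mean(Z) = (7 + 8 + 4 + 4 + 5 + 7) / 6 = 35/6 = 5.8333

Step 2 — sample variances and covariances s[i,j] = (1/(n-1)) · Σ_k (x_{k,i} - mean_i) · (x_{k,j} - mean_j), with n-1 = 5:
  s[X,X] = ((-2)·(-2) + (0)·(0) + (3)·(3) + (0)·(0) + (2)·(2) + (-3)·(-3)) / 5 = 26/5 = 5.2
  s[X,Y] = ((-2)·(2.5) + (0)·(1.5) + (3)·(-1.5) + (0)·(-1.5) + (2)·(-1.5) + (-3)·(0.5)) / 5 = -14/5 = -2.8
  s[X,Z] = ((-2)·(1.1667) + (0)·(2.1667) + (3)·(-1.8333) + (0)·(-1.8333) + (2)·(-0.8333) + (-3)·(1.1667)) / 5 = -13/5 = -2.6
  s[Y,Y] = ((2.5)·(2.5) + (1.5)·(1.5) + (-1.5)·(-1.5) + (-1.5)·(-1.5) + (-1.5)·(-1.5) + (0.5)·(0.5)) / 5 = 15.5/5 = 3.1
  s[Y,Z] = ((2.5)·(1.1667) + (1.5)·(2.1667) + (-1.5)·(-1.8333) + (-1.5)·(-1.8333) + (-1.5)·(-0.8333) + (0.5)·(1.1667)) / 5 = 13.5/5 = 2.7
  s[Z,Z] = ((1.1667)·(1.1667) + (2.1667)·(2.1667) + (-1.8333)·(-1.8333) + (-1.8333)·(-1.8333) + (-0.8333)·(-0.8333) + (1.1667)·(1.1667)) / 5 = 14.8333/5 = 2.9667
  Sample standard deviations s_i = √(s[i,i]):
  s(X) = √(5.2) = 2.2804
  s(Y) = √(3.1) = 1.7607
  s(Z) = √(2.9667) = 1.7224

Step 3 — r_{ij} = s_{ij} / (s_i · s_j):
  r[X,X] = 1 (diagonal).
  r[X,Y] = -2.8 / (2.2804 · 1.7607) = -2.8 / 4.015 = -0.6974
  r[X,Z] = -2.6 / (2.2804 · 1.7224) = -2.6 / 3.9277 = -0.662
  r[Y,Y] = 1 (diagonal).
  r[Y,Z] = 2.7 / (1.7607 · 1.7224) = 2.7 / 3.0326 = 0.8903
  r[Z,Z] = 1 (diagonal).

R is symmetric with unit diagonal. Assembling:

R = [[1, -0.6974, -0.662],
 [-0.6974, 1, 0.8903],
 [-0.662, 0.8903, 1]]


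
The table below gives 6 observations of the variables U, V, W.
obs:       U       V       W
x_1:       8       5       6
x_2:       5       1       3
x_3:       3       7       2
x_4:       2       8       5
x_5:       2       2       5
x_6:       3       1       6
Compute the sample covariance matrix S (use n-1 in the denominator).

Step 1 — column means:
  mean(U) = (8 + 5 + 3 + 2 + 2 + 3) / 6 = 23/6 = 3.8333
  mean(V) = (5 + 1 + 7 + 8 + 2 + 1) / 6 = 24/6 = 4
  mean(W) = (6 + 3 + 2 + 5 + 5 + 6) / 6 = 27/6 = 4.5

Step 2 — sample covariance S[i,j] = (1/(n-1)) · Σ_k (x_{k,i} - mean_i) · (x_{k,j} - mean_j), with n-1 = 5.
  S[U,U] = ((4.1667)·(4.1667) + (1.1667)·(1.1667) + (-0.8333)·(-0.8333) + (-1.8333)·(-1.8333) + (-1.8333)·(-1.8333) + (-0.8333)·(-0.8333)) / 5 = 26.8333/5 = 5.3667
  S[U,V] = ((4.1667)·(1) + (1.1667)·(-3) + (-0.8333)·(3) + (-1.8333)·(4) + (-1.8333)·(-2) + (-0.8333)·(-3)) / 5 = -3/5 = -0.6
  S[U,W] = ((4.1667)·(1.5) + (1.1667)·(-1.5) + (-0.8333)·(-2.5) + (-1.8333)·(0.5) + (-1.8333)·(0.5) + (-0.8333)·(1.5)) / 5 = 3.5/5 = 0.7
  S[V,V] = ((1)·(1) + (-3)·(-3) + (3)·(3) + (4)·(4) + (-2)·(-2) + (-3)·(-3)) / 5 = 48/5 = 9.6
  S[V,W] = ((1)·(1.5) + (-3)·(-1.5) + (3)·(-2.5) + (4)·(0.5) + (-2)·(0.5) + (-3)·(1.5)) / 5 = -5/5 = -1
  S[W,W] = ((1.5)·(1.5) + (-1.5)·(-1.5) + (-2.5)·(-2.5) + (0.5)·(0.5) + (0.5)·(0.5) + (1.5)·(1.5)) / 5 = 13.5/5 = 2.7

S is symmetric (S[j,i] = S[i,j]). Assembling:

S = [[5.3667, -0.6, 0.7],
 [-0.6, 9.6, -1],
 [0.7, -1, 2.7]]


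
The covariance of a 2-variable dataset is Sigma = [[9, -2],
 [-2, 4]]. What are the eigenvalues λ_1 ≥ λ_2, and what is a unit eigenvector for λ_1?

Step 1 — characteristic polynomial of 2×2 Sigma:
  det(Sigma - λI) = λ² - trace · λ + det = 0.
  trace = 9 + 4 = 13, det = 9·4 - (-2)² = 32.
Step 2 — discriminant:
  Δ = trace² - 4·det = 169 - 128 = 41.
Step 3 — eigenvalues:
  λ = (trace ± √Δ)/2 = (13 ± 6.4031)/2,
  λ_1 = 9.7016,  λ_2 = 3.2984.

Step 4 — unit eigenvector for λ_1: solve (Sigma - λ_1 I)v = 0. First row:
  (9 - 9.7016)·v_x + (-2)·v_y = 0, i.e. (-0.7016)·v_x + (-2)·v_y = 0,
  so v ∝ (b, λ_1 - a) = (-2, 0.7016); multiply by -1 so the first entry is positive: u = (2, -0.7016).
  ||u|| = √((2)² + (-0.7016)²) = √(4.4922) ≈ 2.1195,
  v_1 = u/||u|| ≈ (0.9436, -0.331) (||v_1|| = 1).

λ_1 = 9.7016,  λ_2 = 3.2984;  v_1 ≈ (0.9436, -0.331)


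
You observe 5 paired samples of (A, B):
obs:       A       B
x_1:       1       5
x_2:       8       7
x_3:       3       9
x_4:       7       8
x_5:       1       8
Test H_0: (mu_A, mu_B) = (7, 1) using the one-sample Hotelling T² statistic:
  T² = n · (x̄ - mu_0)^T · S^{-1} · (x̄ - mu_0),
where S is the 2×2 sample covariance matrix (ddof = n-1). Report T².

Step 1 — sample mean vector:
  mean(A) = (1 + 8 + 3 + 7 + 1) / 5 = 20/5 = 4
  mean(B) = (5 + 7 + 9 + 8 + 8) / 5 = 37/5 = 7.4
  x̄ = (4, 7.4),  deviation x̄ - mu_0 = (4, 7.4) - (7, 1) = (-3, 6.4).

Step 2 — sample covariance matrix, S[i,j] = (1/(n-1)) · Σ_k (x_{k,i} - mean_i) · (x_{k,j} - mean_j), divisor n-1 = 4:
  S[A,A] = ((-3)·(-3) + (4)·(4) + (-1)·(-1) + (3)·(3) + (-3)·(-3)) / 4 = 44/4 = 11
  S[A,B] = ((-3)·(-2.4) + (4)·(-0.4) + (-1)·(1.6) + (3)·(0.6) + (-3)·(0.6)) / 4 = 4/4 = 1
  S[B,B] = ((-2.4)·(-2.4) + (-0.4)·(-0.4) + (1.6)·(1.6) + (0.6)·(0.6) + (0.6)·(0.6)) / 4 = 9.2/4 = 2.3
  S = [[11, 1],
 [1, 2.3]].

Step 3 — invert S. det(S) = 11·2.3 - (1)² = 24.3.
  S^{-1} = (1/det) · [[d, -b], [-b, a]] = [[0.0947, -0.0412],
 [-0.0412, 0.4527]].

Step 4 — quadratic form (x̄ - mu_0)^T · S^{-1} · (x̄ - mu_0):
  S^{-1} · (x̄ - mu_0) = (-0.5473, 3.0206),
  (x̄ - mu_0)^T · [...] = (-3)·(-0.5473) + (6.4)·(3.0206) = 20.9737.

Step 5 — scale by n: T² = 5 · 20.9737 = 104.8683.

T² ≈ 104.8683


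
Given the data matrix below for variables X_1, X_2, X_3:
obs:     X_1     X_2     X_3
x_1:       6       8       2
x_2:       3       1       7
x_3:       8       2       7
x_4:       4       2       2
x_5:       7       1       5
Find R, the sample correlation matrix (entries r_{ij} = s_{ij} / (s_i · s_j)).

Step 1 — column means:
  mean(X_1) = (6 + 3 + 8 + 4 + 7) / 5 = 28/5 = 5.6
  mean(X_2) = (8 + 1 + 2 + 2 + 1) / 5 = 14/5 = 2.8
  mean(X_3) = (2 + 7 + 7 + 2 + 5) / 5 = 23/5 = 4.6

Step 2 — sample variances and covariances s[i,j] = (1/(n-1)) · Σ_k (x_{k,i} - mean_i) · (x_{k,j} - mean_j), with n-1 = 4:
  s[X_1,X_1] = ((0.4)·(0.4) + (-2.6)·(-2.6) + (2.4)·(2.4) + (-1.6)·(-1.6) + (1.4)·(1.4)) / 4 = 17.2/4 = 4.3
  s[X_1,X_2] = ((0.4)·(5.2) + (-2.6)·(-1.8) + (2.4)·(-0.8) + (-1.6)·(-0.8) + (1.4)·(-1.8)) / 4 = 3.6/4 = 0.9
  s[X_1,X_3] = ((0.4)·(-2.6) + (-2.6)·(2.4) + (2.4)·(2.4) + (-1.6)·(-2.6) + (1.4)·(0.4)) / 4 = 3.2/4 = 0.8
  s[X_2,X_2] = ((5.2)·(5.2) + (-1.8)·(-1.8) + (-0.8)·(-0.8) + (-0.8)·(-0.8) + (-1.8)·(-1.8)) / 4 = 34.8/4 = 8.7
  s[X_2,X_3] = ((5.2)·(-2.6) + (-1.8)·(2.4) + (-0.8)·(2.4) + (-0.8)·(-2.6) + (-1.8)·(0.4)) / 4 = -18.4/4 = -4.6
  s[X_3,X_3] = ((-2.6)·(-2.6) + (2.4)·(2.4) + (2.4)·(2.4) + (-2.6)·(-2.6) + (0.4)·(0.4)) / 4 = 25.2/4 = 6.3
  Sample standard deviations s_i = √(s[i,i]):
  s(X_1) = √(4.3) = 2.0736
  s(X_2) = √(8.7) = 2.9496
  s(X_3) = √(6.3) = 2.51

Step 3 — r_{ij} = s_{ij} / (s_i · s_j):
  r[X_1,X_1] = 1 (diagonal).
  r[X_1,X_2] = 0.9 / (2.0736 · 2.9496) = 0.9 / 6.1164 = 0.1471
  r[X_1,X_3] = 0.8 / (2.0736 · 2.51) = 0.8 / 5.2048 = 0.1537
  r[X_2,X_2] = 1 (diagonal).
  r[X_2,X_3] = -4.6 / (2.9496 · 2.51) = -4.6 / 7.4034 = -0.6213
  r[X_3,X_3] = 1 (diagonal).

R is symmetric with unit diagonal. Assembling:

R = [[1, 0.1471, 0.1537],
 [0.1471, 1, -0.6213],
 [0.1537, -0.6213, 1]]


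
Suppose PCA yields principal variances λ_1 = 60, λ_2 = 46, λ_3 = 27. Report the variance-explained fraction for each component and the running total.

Step 1 — total variance = trace(Sigma) = Σ λ_i = 60 + 46 + 27 = 133.

Step 2 — fraction explained by component i = λ_i / Σ λ:
  PC1: 60/133 = 0.4511
  PC2: 46/133 = 0.3459
  PC3: 27/133 = 0.203

Step 3 — cumulative fraction after k components = (λ_1 + ... + λ_k) / Σ λ:
  k = 1: 60/133 = 0.4511
  k = 2: (60 + 46)/133 = 106/133 = 0.797
  k = 3: (60 + 46 + 27)/133 = 133/133 = 1

Summary (fraction, with percent):

explained: PC1 0.4511 (45.11%), PC2 0.3459 (34.59%), PC3 0.203 (20.3%);  cumulative: 0.4511, 0.797, 1


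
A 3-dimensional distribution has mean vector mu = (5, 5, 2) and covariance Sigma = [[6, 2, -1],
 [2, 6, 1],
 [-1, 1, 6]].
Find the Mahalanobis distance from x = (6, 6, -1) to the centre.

Step 1 — centre the observation: (x - mu) = (1, 1, -3).

Step 2 — invert Sigma (cofactor / det for 3×3, or solve directly):
  Sigma^{-1} = [[0.1989, -0.0739, 0.0455],
 [-0.0739, 0.1989, -0.0455],
 [0.0455, -0.0455, 0.1818]].

Step 3 — form the quadratic (x - mu)^T · Sigma^{-1} · (x - mu):
  Sigma^{-1} · (x - mu) = (-0.0114, 0.2614, -0.5455).
  (x - mu)^T · [Sigma^{-1} · (x - mu)] = (1)·(-0.0114) + (1)·(0.2614) + (-3)·(-0.5455) = 1.8864.

Step 4 — take square root: d = √(1.8864) ≈ 1.3734.

d(x, mu) = √(1.8864) ≈ 1.3734


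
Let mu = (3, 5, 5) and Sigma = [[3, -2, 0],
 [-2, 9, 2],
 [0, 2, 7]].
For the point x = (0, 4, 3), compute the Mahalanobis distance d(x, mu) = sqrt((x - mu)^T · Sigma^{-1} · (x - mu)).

Step 1 — centre the observation: (x - mu) = (-3, -1, -2).

Step 2 — invert Sigma (cofactor / det for 3×3, or solve directly):
  Sigma^{-1} = [[0.396, 0.094, -0.0268],
 [0.094, 0.1409, -0.0403],
 [-0.0268, -0.0403, 0.1544]].

Step 3 — form the quadratic (x - mu)^T · Sigma^{-1} · (x - mu):
  Sigma^{-1} · (x - mu) = (-1.2282, -0.3423, -0.1879).
  (x - mu)^T · [Sigma^{-1} · (x - mu)] = (-3)·(-1.2282) + (-1)·(-0.3423) + (-2)·(-0.1879) = 4.4027.

Step 4 — take square root: d = √(4.4027) ≈ 2.0983.

d(x, mu) = √(4.4027) ≈ 2.0983


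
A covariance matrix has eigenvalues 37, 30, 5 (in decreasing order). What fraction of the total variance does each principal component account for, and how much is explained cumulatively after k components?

Step 1 — total variance = trace(Sigma) = Σ λ_i = 37 + 30 + 5 = 72.

Step 2 — fraction explained by component i = λ_i / Σ λ:
  PC1: 37/72 = 0.5139
  PC2: 30/72 = 0.4167
  PC3: 5/72 = 0.0694

Step 3 — cumulative fraction after k components = (λ_1 + ... + λ_k) / Σ λ:
  k = 1: 37/72 = 0.5139
  k = 2: (37 + 30)/72 = 67/72 = 0.9306
  k = 3: (37 + 30 + 5)/72 = 72/72 = 1

Summary (fraction, with percent):

explained: PC1 0.5139 (51.39%), PC2 0.4167 (41.67%), PC3 0.0694 (6.94%);  cumulative: 0.5139, 0.9306, 1


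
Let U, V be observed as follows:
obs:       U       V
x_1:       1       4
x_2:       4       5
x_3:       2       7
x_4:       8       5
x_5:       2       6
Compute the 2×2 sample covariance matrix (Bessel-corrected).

Step 1 — column means:
  mean(U) = (1 + 4 + 2 + 8 + 2) / 5 = 17/5 = 3.4
  mean(V) = (4 + 5 + 7 + 5 + 6) / 5 = 27/5 = 5.4

Step 2 — sample covariance S[i,j] = (1/(n-1)) · Σ_k (x_{k,i} - mean_i) · (x_{k,j} - mean_j), with n-1 = 4.
  S[U,U] = ((-2.4)·(-2.4) + (0.6)·(0.6) + (-1.4)·(-1.4) + (4.6)·(4.6) + (-1.4)·(-1.4)) / 4 = 31.2/4 = 7.8
  S[U,V] = ((-2.4)·(-1.4) + (0.6)·(-0.4) + (-1.4)·(1.6) + (4.6)·(-0.4) + (-1.4)·(0.6)) / 4 = -1.8/4 = -0.45
  S[V,V] = ((-1.4)·(-1.4) + (-0.4)·(-0.4) + (1.6)·(1.6) + (-0.4)·(-0.4) + (0.6)·(0.6)) / 4 = 5.2/4 = 1.3

S is symmetric (S[j,i] = S[i,j]). Assembling:

S = [[7.8, -0.45],
 [-0.45, 1.3]]


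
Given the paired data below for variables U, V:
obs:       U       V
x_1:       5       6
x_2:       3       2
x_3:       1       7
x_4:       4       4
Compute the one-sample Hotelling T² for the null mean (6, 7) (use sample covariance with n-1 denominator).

Step 1 — sample mean vector:
  mean(U) = (5 + 3 + 1 + 4) / 4 = 13/4 = 3.25
  mean(V) = (6 + 2 + 7 + 4) / 4 = 19/4 = 4.75
  x̄ = (3.25, 4.75),  deviation x̄ - mu_0 = (3.25, 4.75) - (6, 7) = (-2.75, -2.25).

Step 2 — sample covariance matrix, S[i,j] = (1/(n-1)) · Σ_k (x_{k,i} - mean_i) · (x_{k,j} - mean_j), divisor n-1 = 3:
  S[U,U] = ((1.75)·(1.75) + (-0.25)·(-0.25) + (-2.25)·(-2.25) + (0.75)·(0.75)) / 3 = 8.75/3 = 2.9167
  S[U,V] = ((1.75)·(1.25) + (-0.25)·(-2.75) + (-2.25)·(2.25) + (0.75)·(-0.75)) / 3 = -2.75/3 = -0.9167
  S[V,V] = ((1.25)·(1.25) + (-2.75)·(-2.75) + (2.25)·(2.25) + (-0.75)·(-0.75)) / 3 = 14.75/3 = 4.9167
  S = [[2.9167, -0.9167],
 [-0.9167, 4.9167]].

Step 3 — invert S. det(S) = 2.9167·4.9167 - (-0.9167)² = 13.5.
  S^{-1} = (1/det) · [[d, -b], [-b, a]] = [[0.3642, 0.0679],
 [0.0679, 0.216]].

Step 4 — quadratic form (x̄ - mu_0)^T · S^{-1} · (x̄ - mu_0):
  S^{-1} · (x̄ - mu_0) = (-1.1543, -0.6728),
  (x̄ - mu_0)^T · [...] = (-2.75)·(-1.1543) + (-2.25)·(-0.6728) = 4.6883.

Step 5 — scale by n: T² = 4 · 4.6883 = 18.7531.

T² ≈ 18.7531
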